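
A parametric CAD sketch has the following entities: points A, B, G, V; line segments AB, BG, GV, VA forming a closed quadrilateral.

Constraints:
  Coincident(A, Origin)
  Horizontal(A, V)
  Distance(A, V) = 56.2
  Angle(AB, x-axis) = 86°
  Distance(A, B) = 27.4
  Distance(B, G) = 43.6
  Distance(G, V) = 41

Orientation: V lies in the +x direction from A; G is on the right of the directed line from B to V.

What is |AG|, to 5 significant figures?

22.005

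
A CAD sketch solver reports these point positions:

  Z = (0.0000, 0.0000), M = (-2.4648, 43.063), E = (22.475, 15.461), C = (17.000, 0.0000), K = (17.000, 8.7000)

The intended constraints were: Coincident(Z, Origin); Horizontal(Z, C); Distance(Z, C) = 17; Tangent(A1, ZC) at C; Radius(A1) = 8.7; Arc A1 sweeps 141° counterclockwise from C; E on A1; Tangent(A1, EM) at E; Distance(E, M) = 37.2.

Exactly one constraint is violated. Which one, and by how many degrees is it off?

Tangent(A1, EM) at E — off by 8.90°.

Z = (0.00, 0.00) ✓; Z.y = 0.00, C.y = 0.00 ✓; |ZC| = 17.00 ✓; ∠(KC, CZ) = 90.00° ✓; |KC| = 8.700 ✓; bearing(K→E) − bearing(K→C) = 141.0° ✓; |KE| = 8.700 ✓; ∠(KE, EM) = 98.90° ✗; |EM| = 37.20 ✓.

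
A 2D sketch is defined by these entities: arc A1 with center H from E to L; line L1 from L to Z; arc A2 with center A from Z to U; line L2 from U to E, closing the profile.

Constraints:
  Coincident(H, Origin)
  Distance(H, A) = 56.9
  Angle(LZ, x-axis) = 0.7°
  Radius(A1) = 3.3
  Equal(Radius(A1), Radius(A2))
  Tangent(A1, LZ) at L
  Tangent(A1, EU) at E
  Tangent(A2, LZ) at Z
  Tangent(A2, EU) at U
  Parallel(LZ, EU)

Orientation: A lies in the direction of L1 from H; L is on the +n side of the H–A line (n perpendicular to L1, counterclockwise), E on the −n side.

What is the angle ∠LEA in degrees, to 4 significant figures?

86.68°

The slot axis is L1's direction at 0.7°, so u = (cos 0.7°, sin 0.7°) = (0.9999, 0.01222) and n = (−sin 0.7°, cos 0.7°) = (-0.01222, 0.9999). H is at the origin and A lies 56.9 along u from H, so A = 56.9·u = (56.90, 0.6951). Tangency of A1 to both parallel lines with radius 3.3 puts L and E at H ± 3.3·n: L = (-0.04032, 3.300), E = (0.04032, -3.300). Then cos ∠LEA = EL·EA / (|EL||EA|), giving 86.68°.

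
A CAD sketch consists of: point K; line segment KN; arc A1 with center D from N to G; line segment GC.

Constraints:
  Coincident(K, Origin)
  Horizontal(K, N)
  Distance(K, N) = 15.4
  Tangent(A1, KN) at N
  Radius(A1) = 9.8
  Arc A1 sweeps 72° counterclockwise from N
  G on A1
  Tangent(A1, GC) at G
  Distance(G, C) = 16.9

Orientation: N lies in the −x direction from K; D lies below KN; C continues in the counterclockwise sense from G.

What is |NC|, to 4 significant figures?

27.08

On A1, N sits at bearing 90° from D; a 72° counterclockwise sweep puts G at bearing 162°, so G = D + 9.8·(cos 162°, sin 162°) = (-24.72, -6.772). Since A1 is tangent to GC there, DG ⟂ GC, so GC runs along (−sin 162°, cos 162°); with |GC| = 16.9, C = (-29.94, -22.84). Then |NC| = |C − N| = 27.08.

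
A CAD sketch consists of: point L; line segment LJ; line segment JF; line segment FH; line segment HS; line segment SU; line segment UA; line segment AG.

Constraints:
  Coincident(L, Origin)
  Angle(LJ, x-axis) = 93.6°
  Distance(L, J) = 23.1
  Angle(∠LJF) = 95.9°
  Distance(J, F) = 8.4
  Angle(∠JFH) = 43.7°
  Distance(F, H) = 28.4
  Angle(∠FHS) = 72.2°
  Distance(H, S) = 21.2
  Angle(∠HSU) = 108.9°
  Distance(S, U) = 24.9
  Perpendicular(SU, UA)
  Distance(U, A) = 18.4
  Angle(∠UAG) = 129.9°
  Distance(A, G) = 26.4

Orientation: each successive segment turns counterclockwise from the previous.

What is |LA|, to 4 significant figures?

29.32

L is at the origin; LJ runs at 93.6° with length 23.1, so J = (-1.450, 23.05). ∠LJF = 95.9° gives JF at 177.7° from the x-axis; with |JF| = 8.4, F = (-9.844, 23.39). ∠JFH = 43.7° gives FH at -46.00° from the x-axis; with |FH| = 28.4, H = (9.885, 2.962). ∠FHS = 72.2° gives HS at 61.80° from the x-axis; with |HS| = 21.2, S = (19.90, 21.65). ∠HSU = 108.9° gives SU at 132.9° from the x-axis; with |SU| = 24.9, U = (2.953, 39.89). SU ⟂ UA, so UA runs at -137.1°; with |UA| = 18.4, A = (-10.53, 27.36). Then |LA| = |A − L| = 29.32.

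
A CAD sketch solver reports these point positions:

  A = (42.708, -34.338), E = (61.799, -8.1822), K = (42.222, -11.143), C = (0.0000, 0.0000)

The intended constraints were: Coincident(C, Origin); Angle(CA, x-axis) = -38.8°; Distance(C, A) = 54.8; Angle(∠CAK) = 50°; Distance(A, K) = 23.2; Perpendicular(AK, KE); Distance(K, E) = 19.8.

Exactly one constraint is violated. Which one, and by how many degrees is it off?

Perpendicular(AK, KE) — off by 7.40°.

C = (0.00, 0.00) ✓; CA at -38.80° ✓; |CA| = 54.80 ✓; ∠CAK = 50.00° ✓; |AK| = 23.20 ✓; ∠(AK, KE) = 82.60° ✗; |KE| = 19.80 ✓.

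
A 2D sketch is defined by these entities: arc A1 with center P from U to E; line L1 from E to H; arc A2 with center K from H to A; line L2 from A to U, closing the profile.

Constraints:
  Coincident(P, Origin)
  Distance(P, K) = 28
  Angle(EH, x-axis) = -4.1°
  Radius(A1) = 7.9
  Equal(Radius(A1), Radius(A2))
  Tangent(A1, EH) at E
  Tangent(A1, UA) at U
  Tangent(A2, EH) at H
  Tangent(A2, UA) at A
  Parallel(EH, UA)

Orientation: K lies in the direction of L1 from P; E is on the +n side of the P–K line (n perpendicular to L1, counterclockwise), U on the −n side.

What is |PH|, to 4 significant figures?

29.09

Tangency of A1 to both parallel lines with radius 7.9 puts E and U at P ± 7.9·n: E = (0.5648, 7.880), U = (-0.5648, -7.880). Equal radii place H and A the same way about K: H = K + 7.9·n = (28.49, 5.878), A = K − 7.9·n = (27.36, -9.882). Then |PH| = |H − P| = 29.09.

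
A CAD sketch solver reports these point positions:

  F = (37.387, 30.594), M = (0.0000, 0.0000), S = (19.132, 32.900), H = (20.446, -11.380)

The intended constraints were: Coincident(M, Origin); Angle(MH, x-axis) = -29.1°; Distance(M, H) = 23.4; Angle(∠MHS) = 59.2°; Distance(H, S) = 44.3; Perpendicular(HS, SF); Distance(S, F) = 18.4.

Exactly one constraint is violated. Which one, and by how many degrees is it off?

Perpendicular(HS, SF) — off by 8.90°.

M = (0.00, 0.00) ✓; MH at -29.10° ✓; |MH| = 23.40 ✓; ∠MHS = 59.20° ✓; |HS| = 44.30 ✓; ∠(HS, SF) = 98.90° ✗; |SF| = 18.40 ✓.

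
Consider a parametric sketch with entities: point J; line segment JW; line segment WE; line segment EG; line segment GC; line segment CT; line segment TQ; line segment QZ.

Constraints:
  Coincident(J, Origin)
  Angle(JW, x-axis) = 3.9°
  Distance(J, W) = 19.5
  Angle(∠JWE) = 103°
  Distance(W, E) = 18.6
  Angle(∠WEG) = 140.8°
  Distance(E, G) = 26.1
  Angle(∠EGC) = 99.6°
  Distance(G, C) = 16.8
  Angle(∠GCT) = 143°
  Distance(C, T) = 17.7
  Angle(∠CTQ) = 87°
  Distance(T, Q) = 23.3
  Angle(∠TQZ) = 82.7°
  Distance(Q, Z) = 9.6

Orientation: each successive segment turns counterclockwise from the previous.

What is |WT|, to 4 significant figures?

40.72

J is at the origin; JW runs at 3.9° with length 19.5, so W = (19.45, 1.326). ∠JWE = 103.0° gives WE at 80.90° from the x-axis; with |WE| = 18.6, E = (22.40, 19.69). ∠WEG = 140.8° gives EG at 120.1° from the x-axis; with |EG| = 26.1, G = (9.307, 42.27). ∠EGC = 99.6° gives GC at -159.5° from the x-axis; with |GC| = 16.8, C = (-6.429, 36.39). ∠GCT = 143.0° gives CT at -122.5° from the x-axis; with |CT| = 17.7, T = (-15.94, 21.46). Then |WT| = |T − W| = 40.72.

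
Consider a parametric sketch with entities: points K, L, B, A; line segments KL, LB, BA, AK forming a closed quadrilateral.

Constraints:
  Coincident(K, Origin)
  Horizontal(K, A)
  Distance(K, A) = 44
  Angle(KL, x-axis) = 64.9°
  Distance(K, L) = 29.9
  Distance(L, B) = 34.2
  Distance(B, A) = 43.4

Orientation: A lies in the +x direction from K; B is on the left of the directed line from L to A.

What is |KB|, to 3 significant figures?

60.9

Checks: |LB| = 34.20 ✓; |BA| = 43.40 ✓.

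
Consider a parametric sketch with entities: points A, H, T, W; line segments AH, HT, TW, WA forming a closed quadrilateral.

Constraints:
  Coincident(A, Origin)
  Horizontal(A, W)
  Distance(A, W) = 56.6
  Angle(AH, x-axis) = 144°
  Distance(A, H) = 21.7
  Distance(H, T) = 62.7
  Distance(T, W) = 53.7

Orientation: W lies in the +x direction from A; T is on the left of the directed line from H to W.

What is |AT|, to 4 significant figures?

59.27

A is at the origin; A and W share the same y with |AW| = 56.6 and W in +x, so W = (56.6, 0). AH runs at 144.0° with |AH| = 21.7, so H = (-17.56, 12.75). T is determined by |HT| = 62.7 and |TW| = 53.7 together: it lies at the intersection of circle(H, 62.7) and circle(W, 53.7). With |HW| = 75.24, the foot of the radical line on HW is 44.58 from H and the perpendicular offset is √(62.7² − 44.58²) = 44.09. Taking the left-of-HW solution: T = (33.86, 48.65).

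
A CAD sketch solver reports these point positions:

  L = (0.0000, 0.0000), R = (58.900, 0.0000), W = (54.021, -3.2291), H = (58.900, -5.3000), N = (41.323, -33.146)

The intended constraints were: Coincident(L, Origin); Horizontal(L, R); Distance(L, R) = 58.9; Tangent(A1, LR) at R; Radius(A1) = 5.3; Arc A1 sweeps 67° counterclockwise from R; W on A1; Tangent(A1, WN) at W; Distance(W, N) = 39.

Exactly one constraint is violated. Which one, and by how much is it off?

Distance(W, N) = 39 — off by 6.50.

L = (0.00, 0.00) ✓; L.y = 0.00, R.y = 0.00 ✓; |LR| = 58.90 ✓; ∠(HR, RL) = 90.00° ✓; |HR| = 5.300 ✓; bearing(H→W) − bearing(H→R) = 67.00° ✓; |HW| = 5.300 ✓; ∠(HW, WN) = 90.00° ✓; |WN| = 32.50 ✗.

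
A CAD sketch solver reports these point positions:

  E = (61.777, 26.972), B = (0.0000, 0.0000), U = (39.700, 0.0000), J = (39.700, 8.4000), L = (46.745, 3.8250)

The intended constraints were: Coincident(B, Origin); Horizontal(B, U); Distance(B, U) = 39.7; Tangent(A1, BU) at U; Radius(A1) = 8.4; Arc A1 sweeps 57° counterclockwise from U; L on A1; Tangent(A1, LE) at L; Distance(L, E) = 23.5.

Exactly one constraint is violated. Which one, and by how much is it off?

Distance(L, E) = 23.5 — off by 4.10.

B = (0.00, 0.00) ✓; B.y = 0.00, U.y = 0.00 ✓; |BU| = 39.70 ✓; ∠(JU, UB) = 90.00° ✓; |JU| = 8.400 ✓; bearing(J→L) − bearing(J→U) = 57.00° ✓; |JL| = 8.400 ✓; ∠(JL, LE) = 90.00° ✓; |LE| = 27.60 ✗.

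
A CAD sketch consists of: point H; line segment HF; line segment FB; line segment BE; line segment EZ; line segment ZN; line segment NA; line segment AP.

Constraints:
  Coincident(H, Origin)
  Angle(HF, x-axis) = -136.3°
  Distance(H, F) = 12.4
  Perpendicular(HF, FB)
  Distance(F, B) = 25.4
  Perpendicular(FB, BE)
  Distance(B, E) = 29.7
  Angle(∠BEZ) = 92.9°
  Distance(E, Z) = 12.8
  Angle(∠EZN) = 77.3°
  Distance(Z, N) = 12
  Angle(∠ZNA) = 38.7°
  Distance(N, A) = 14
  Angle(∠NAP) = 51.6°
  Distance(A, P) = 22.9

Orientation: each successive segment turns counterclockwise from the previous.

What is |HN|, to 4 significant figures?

15.89

∠BEZ = 92.9° gives EZ at 130.8° from the x-axis; with |EZ| = 12.8, Z = (21.69, 3.278). ∠EZN = 77.3° gives ZN at -126.5° from the x-axis; with |ZN| = 12.0, N = (14.55, -6.368). Then |HN| = |N − H| = 15.89.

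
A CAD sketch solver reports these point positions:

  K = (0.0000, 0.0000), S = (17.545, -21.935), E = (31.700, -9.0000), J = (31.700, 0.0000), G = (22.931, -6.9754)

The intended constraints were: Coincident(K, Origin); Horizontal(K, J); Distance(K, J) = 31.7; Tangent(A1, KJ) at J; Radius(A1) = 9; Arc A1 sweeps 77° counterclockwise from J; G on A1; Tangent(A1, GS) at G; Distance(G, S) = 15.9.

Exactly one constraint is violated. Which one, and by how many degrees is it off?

Tangent(A1, GS) at G — off by 6.80°.

K = (0.00, 0.00) ✓; K.y = 0.00, J.y = 0.00 ✓; |KJ| = 31.70 ✓; ∠(EJ, JK) = 90.00° ✓; |EJ| = 9.000 ✓; bearing(E→G) − bearing(E→J) = 77.00° ✓; |EG| = 9.000 ✓; ∠(EG, GS) = 96.80° ✗; |GS| = 15.90 ✓.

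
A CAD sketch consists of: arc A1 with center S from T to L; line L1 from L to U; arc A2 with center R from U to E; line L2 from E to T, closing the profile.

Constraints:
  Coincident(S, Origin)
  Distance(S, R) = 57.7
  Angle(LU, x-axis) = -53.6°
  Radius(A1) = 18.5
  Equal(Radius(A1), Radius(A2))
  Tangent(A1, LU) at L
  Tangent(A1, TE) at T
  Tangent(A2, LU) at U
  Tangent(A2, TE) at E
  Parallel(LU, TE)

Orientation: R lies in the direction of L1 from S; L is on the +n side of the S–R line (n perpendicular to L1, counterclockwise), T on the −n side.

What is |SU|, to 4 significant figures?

60.59

Tangency of A1 to both parallel lines with radius 18.5 puts L and T at S ± 18.5·n: L = (14.89, 10.98), T = (-14.89, -10.98). Equal radii place U and E the same way about R: U = R + 18.5·n = (49.13, -35.46), E = R − 18.5·n = (19.35, -57.42). Then |SU| = |U − S| = 60.59.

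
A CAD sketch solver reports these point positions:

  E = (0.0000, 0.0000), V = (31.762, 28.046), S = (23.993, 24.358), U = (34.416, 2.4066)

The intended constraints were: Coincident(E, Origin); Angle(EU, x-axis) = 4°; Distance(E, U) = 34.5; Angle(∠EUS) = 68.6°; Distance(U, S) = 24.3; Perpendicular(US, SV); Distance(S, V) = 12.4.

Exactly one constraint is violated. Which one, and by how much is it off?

Distance(S, V) = 12.4 — off by 3.80.

E = (0.00, 0.00) ✓; EU at 4.000° ✓; |EU| = 34.50 ✓; ∠EUS = 68.60° ✓; |US| = 24.30 ✓; ∠(US, SV) = 90.01° ✓; |SV| = 8.600 ✗.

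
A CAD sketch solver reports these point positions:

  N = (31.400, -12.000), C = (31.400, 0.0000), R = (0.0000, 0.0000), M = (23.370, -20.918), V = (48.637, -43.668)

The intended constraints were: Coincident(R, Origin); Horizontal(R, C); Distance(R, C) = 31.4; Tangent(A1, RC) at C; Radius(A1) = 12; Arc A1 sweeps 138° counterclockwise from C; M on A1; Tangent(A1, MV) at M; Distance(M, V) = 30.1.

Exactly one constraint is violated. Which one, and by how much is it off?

Distance(M, V) = 30.1 — off by 3.90.

R = (0.00, 0.00) ✓; R.y = 0.00, C.y = 0.00 ✓; |RC| = 31.40 ✓; ∠(NC, CR) = 90.00° ✓; |NC| = 12.00 ✓; bearing(N→M) − bearing(N→C) = 138.0° ✓; |NM| = 12.00 ✓; ∠(NM, MV) = 90.00° ✓; |MV| = 34.00 ✗.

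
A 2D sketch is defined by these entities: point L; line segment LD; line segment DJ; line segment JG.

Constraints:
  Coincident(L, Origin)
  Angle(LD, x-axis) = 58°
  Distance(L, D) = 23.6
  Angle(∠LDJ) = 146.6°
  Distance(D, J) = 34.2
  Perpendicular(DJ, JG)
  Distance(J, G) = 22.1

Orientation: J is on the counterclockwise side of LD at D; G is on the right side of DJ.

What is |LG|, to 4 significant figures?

64.32

L is at the origin; LD runs at 58.0° with length 23.6, so D = 23.6·(cos 58.0°, sin 58.0°) = (12.51, 20.01). ∠LDJ = 146.6°, so DJ runs at 58.0° + (180° − 146.6°) = 91.40° from the x-axis; with |DJ| = 34.2, J = D + 34.2·(cos 91.40°, sin 91.40°) = (11.67, 54.20). DJ ⟂ JG; with |JG| = 22.1 on the right of DJ, G = J + 22.1·(0.9997, 0.02443) = (33.76, 54.74). Then |LG| = |G − L| = 64.32.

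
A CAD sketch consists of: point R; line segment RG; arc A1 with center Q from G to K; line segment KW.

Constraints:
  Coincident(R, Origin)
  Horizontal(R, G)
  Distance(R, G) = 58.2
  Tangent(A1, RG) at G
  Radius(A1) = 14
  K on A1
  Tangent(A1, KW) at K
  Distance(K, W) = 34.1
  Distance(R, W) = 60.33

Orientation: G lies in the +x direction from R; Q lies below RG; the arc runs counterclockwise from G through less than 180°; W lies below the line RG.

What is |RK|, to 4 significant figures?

45.93

R is at the origin; RG is horizontal with |RG| = 58.2 and G on the +x side, so G = (58.20, 0.000). Since A1 is tangent to RG there, QG ⟂ RG, so Q = G + (0, -14) = (58.20, -14.00). Since QK ⟂ KW (tangency), |QW| = √(14.0² + 34.1²) = 36.86 regardless of where K sits on A1. So W lies on both circle(R, 60.33) and circle(Q, 36.86); the below-RG intersection is W = (39.39, -45.70). K is the foot of the tangent from W: K = (44.35, -11.96).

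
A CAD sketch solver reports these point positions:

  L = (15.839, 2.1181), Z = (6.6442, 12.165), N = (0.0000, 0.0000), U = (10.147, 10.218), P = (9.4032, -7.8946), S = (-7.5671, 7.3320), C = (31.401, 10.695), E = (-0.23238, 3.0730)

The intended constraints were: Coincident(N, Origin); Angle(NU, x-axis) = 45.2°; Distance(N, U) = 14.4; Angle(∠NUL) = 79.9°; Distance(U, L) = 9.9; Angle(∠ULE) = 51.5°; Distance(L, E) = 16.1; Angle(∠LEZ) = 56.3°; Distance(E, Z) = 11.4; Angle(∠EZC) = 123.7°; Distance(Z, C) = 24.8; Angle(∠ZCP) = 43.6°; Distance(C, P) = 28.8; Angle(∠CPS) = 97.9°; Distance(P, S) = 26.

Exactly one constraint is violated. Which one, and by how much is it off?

Distance(P, S) = 26 — off by 3.20.

N = (0.00, 0.00) ✓; NU at 45.20° ✓; |NU| = 14.40 ✓; ∠NUL = 79.90° ✓; |UL| = 9.900 ✓; ∠ULE = 51.50° ✓; |LE| = 16.10 ✓; ∠LEZ = 56.30° ✓; |EZ| = 11.40 ✓; ∠EZC = 123.7° ✓; |ZC| = 24.80 ✓; ∠ZCP = 43.60° ✓; |CP| = 28.80 ✓; ∠CPS = 97.90° ✓; |PS| = 22.80 ✗.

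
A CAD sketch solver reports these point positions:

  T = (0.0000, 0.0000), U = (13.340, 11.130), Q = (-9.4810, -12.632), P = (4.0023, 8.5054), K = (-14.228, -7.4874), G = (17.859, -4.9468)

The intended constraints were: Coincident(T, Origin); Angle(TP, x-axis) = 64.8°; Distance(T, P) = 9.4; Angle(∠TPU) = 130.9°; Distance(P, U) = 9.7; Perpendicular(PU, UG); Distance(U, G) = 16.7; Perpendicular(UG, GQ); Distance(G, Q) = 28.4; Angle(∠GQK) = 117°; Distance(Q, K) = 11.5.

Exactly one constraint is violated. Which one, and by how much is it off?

Distance(Q, K) = 11.5 — off by 4.50.

T = (0.00, 0.00) ✓; TP at 64.80° ✓; |TP| = 9.400 ✓; ∠TPU = 130.9° ✓; |PU| = 9.700 ✓; ∠(PU, UG) = 90.00° ✓; |UG| = 16.70 ✓; ∠(UG, GQ) = 90.00° ✓; |GQ| = 28.40 ✓; ∠GQK = 117.0° ✓; |QK| = 7.000 ✗.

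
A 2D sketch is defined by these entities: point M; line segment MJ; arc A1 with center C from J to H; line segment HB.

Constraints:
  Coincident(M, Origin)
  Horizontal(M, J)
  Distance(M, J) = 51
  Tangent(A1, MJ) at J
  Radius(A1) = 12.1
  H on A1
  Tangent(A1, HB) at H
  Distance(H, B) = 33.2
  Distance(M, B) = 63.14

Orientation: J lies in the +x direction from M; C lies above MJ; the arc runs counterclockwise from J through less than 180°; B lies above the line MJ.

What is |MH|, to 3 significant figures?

63.9

Checks: M.y = 0.00, J.y = 0.00 ✓; |CH| = 12.10 ✓; ∠(CH, HB) = 90.00° ✓; |HB| = 33.20 ✓; |MB| = 63.14 ✓.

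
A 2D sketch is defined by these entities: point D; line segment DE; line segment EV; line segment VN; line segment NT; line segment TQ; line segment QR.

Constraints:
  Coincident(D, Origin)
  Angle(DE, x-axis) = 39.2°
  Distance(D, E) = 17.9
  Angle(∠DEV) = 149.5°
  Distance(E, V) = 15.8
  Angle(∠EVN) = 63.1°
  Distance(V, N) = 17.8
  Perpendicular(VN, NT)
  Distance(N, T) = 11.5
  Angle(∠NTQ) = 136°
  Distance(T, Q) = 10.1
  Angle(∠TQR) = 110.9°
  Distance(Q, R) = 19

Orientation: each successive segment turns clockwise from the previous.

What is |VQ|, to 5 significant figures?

21.643

D is at the origin; DE runs at 39.2° with length 17.9, so E = (13.872, 11.313). ∠DEV = 149.5° gives EV at 8.7000° from the x-axis; with |EV| = 15.8, V = (29.490, 13.703). ∠EVN = 63.1° gives VN at -108.20° from the x-axis; with |VN| = 17.8, N = (23.930, -3.2063). VN is perpendicular to NT, so NT runs at 161.80°; with |NT| = 11.5, T = (13.005, 0.38559). ∠NTQ = 136.0° gives TQ at 117.80° from the x-axis; with |TQ| = 10.1, Q = (8.2950, 9.3199). Then |VQ| = |Q − V| = 21.643.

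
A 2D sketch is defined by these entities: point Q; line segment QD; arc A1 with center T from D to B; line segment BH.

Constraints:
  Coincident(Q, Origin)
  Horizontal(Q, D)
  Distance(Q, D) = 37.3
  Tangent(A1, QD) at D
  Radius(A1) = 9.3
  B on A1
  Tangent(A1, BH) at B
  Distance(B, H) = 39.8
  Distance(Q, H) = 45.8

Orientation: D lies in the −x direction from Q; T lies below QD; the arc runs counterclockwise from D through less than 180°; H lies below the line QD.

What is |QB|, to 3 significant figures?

46.5

Checks: Q.y = 0.00, D.y = 0.00 ✓; |TB| = 9.300 ✓; ∠(TB, BH) = 90.00° ✓; |BH| = 39.80 ✓; |QH| = 45.80 ✓.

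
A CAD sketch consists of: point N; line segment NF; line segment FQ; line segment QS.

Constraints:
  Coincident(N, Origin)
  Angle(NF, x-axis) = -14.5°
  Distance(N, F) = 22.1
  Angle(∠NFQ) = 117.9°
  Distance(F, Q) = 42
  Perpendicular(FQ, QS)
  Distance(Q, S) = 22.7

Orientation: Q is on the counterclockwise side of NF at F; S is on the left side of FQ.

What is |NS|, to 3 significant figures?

52.4

N is at the origin; NF runs at -14.5° with length 22.1, so F = 22.1·(cos -14.5°, sin -14.5°) = (21.4, -5.53). ∠NFQ = 117.9°, so FQ runs at -14.5° + (180° − 117.9°) = 47.6° from the x-axis; with |FQ| = 42.0, Q = F + 42.0·(cos 47.6°, sin 47.6°) = (49.7, 25.5). FQ ⟂ QS; with |QS| = 22.7 on the left of FQ, S = Q + 22.7·(-0.738, 0.674) = (33.0, 40.8). Then |NS| = |S − N| = 52.4.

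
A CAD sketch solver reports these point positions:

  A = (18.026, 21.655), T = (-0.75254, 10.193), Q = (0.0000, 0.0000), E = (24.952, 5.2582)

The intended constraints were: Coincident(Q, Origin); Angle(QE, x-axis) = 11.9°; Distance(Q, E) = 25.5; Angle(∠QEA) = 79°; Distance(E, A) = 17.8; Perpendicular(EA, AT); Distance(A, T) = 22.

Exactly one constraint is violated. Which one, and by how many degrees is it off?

Perpendicular(EA, AT) — off by 8.50°.

Q = (0.00, 0.00) ✓; QE at 11.90° ✓; |QE| = 25.50 ✓; ∠QEA = 79.00° ✓; |EA| = 17.80 ✓; ∠(EA, AT) = 98.50° ✗; |AT| = 22.00 ✓.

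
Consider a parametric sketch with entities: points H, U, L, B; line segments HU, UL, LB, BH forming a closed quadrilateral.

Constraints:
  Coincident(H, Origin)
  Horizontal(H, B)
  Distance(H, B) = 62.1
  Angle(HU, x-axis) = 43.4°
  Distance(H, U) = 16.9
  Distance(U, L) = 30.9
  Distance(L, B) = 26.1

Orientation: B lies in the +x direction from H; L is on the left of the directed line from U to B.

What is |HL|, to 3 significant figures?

46.0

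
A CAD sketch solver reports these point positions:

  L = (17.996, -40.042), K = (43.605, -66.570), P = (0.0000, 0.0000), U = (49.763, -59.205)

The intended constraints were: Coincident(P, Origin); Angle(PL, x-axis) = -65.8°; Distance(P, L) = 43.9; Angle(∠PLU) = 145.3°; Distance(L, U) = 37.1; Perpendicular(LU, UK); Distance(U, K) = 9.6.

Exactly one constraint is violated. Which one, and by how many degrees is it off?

Perpendicular(LU, UK) — off by 8.80°.

P = (0.00, 0.00) ✓; PL at -65.80° ✓; |PL| = 43.90 ✓; ∠PLU = 145.3° ✓; |LU| = 37.10 ✓; ∠(LU, UK) = 98.80° ✗; |UK| = 9.600 ✓.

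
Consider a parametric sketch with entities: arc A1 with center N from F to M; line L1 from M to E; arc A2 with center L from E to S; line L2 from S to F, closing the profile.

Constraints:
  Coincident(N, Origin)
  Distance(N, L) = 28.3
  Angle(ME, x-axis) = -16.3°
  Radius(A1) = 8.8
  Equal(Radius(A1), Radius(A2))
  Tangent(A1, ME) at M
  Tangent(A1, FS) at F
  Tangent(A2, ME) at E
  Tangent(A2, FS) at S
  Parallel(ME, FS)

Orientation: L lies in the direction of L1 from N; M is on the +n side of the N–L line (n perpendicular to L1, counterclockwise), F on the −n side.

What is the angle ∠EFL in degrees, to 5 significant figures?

14.605°

Tangency of A1 to both parallel lines with radius 8.8 puts M and F at N ± 8.8·n: M = (2.4699, 8.4463), F = (-2.4699, -8.4463). Equal radii place E and S the same way about L: E = L + 8.8·n = (29.632, 0.50342), S = L − 8.8·n = (24.693, -16.389). Then cos ∠EFL = FE·FL / (|FE||FL|), giving 14.605°.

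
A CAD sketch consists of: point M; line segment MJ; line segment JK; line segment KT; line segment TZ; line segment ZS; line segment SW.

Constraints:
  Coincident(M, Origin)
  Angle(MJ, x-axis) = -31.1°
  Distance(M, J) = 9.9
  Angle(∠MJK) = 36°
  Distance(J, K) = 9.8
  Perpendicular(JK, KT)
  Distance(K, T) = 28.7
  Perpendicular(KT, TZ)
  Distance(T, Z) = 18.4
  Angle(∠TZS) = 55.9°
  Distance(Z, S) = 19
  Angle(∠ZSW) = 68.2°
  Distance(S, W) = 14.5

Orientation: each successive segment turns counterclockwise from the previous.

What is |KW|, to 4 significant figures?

24.98

M is at the origin; MJ runs at -31.1° with length 9.9, so J = (8.477, -5.114). ∠MJK = 36.0° gives JK at 112.9° from the x-axis; with |JK| = 9.8, K = (4.664, 3.914). The perpendicularity gives KT at right angles to JK, so KT runs at -157.1°; with |KT| = 28.7, T = (-21.77, -7.254). The perpendicularity gives TZ at right angles to KT, so TZ runs at -67.10°; with |TZ| = 18.4, Z = (-14.61, -24.20). ∠TZS = 55.9° gives ZS at 57.00° from the x-axis; with |ZS| = 19.0, S = (-4.266, -8.269). ∠ZSW = 68.2° gives SW at 168.8° from the x-axis; with |SW| = 14.5, W = (-18.49, -5.453). Then |KW| = |W − K| = 24.98.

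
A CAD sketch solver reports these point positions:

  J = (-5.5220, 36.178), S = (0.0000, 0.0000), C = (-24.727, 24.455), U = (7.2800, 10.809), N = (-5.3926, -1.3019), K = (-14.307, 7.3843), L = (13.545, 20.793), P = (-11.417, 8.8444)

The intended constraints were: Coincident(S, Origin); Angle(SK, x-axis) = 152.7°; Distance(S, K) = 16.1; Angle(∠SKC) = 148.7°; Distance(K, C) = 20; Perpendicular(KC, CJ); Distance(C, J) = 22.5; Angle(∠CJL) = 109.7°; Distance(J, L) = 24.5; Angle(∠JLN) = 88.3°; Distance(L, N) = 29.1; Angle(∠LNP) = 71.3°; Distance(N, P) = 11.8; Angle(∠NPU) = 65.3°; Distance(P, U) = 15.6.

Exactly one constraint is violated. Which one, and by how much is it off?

Distance(P, U) = 15.6 — off by 3.20.

S = (0.00, 0.00) ✓; SK at 152.7° ✓; |SK| = 16.10 ✓; ∠SKC = 148.7° ✓; |KC| = 20.00 ✓; ∠(KC, CJ) = 90.00° ✓; |CJ| = 22.50 ✓; ∠CJL = 109.7° ✓; |JL| = 24.50 ✓; ∠JLN = 88.30° ✓; |LN| = 29.10 ✓; ∠LNP = 71.30° ✓; |NP| = 11.80 ✓; ∠NPU = 65.30° ✓; |PU| = 18.80 ✗.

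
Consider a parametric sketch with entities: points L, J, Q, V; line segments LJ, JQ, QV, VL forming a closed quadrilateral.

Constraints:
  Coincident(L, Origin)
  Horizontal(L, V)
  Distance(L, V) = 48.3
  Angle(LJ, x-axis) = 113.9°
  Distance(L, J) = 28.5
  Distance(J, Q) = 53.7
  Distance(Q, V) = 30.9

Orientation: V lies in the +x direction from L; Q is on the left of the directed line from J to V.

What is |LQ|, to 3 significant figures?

51.8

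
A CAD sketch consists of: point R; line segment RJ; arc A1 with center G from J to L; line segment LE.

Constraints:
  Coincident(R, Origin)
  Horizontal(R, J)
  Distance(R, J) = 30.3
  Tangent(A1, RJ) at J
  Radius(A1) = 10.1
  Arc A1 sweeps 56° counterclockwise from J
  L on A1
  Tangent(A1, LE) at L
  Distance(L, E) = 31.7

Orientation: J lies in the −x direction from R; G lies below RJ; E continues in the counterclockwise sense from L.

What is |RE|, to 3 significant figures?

64.2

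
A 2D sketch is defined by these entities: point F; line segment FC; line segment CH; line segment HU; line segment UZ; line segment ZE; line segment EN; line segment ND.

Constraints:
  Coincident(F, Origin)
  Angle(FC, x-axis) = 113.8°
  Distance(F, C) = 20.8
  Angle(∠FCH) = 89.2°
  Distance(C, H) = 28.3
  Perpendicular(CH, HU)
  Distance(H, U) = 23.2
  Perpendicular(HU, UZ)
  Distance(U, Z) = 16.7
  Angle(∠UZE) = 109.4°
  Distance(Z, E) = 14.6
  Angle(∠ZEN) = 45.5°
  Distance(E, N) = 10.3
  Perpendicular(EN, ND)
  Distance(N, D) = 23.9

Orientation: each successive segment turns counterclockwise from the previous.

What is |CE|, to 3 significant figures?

11.6

F is at the origin; FC runs at 113.8° with length 20.8, so C = (-8.39, 19.0). ∠FCH = 89.2° gives CH at -155° from the x-axis; with |CH| = 28.3, H = (-34.1, 7.25). CH ⟂ HU, so HU runs at -65.4°; with |HU| = 23.2, U = (-24.5, -13.8). HU is perpendicular to UZ, so UZ runs at 24.6°; with |UZ| = 16.7, Z = (-9.28, -6.89). ∠UZE = 109.4° gives ZE at 95.2° from the x-axis; with |ZE| = 14.6, E = (-10.6, 7.65). Then |CE| = |E − C| = 11.6.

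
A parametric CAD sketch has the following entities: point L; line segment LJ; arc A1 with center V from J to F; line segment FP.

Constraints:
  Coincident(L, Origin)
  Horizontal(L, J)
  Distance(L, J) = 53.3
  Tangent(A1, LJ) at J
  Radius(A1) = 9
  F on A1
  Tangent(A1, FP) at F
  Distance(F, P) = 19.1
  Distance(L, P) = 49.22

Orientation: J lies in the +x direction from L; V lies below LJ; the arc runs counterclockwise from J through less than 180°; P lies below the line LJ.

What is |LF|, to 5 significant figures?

45.055

Checks: |VF| = 9.000 ✓; ∠(VF, FP) = 90.00° ✓; |FP| = 19.10 ✓; |LP| = 49.22 ✓.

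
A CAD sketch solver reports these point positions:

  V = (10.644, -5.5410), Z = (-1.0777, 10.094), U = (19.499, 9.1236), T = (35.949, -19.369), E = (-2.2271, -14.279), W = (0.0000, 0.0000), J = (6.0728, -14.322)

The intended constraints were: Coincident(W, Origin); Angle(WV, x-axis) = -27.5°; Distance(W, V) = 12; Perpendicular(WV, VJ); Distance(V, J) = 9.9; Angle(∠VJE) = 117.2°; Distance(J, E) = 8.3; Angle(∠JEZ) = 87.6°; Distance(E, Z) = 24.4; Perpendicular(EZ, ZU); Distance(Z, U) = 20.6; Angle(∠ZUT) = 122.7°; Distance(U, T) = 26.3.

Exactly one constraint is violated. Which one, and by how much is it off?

Distance(U, T) = 26.3 — off by 6.60.

W = (0.00, 0.00) ✓; WV at -27.50° ✓; |WV| = 12.00 ✓; ∠(WV, VJ) = 90.00° ✓; |VJ| = 9.900 ✓; ∠VJE = 117.2° ✓; |JE| = 8.300 ✓; ∠JEZ = 87.60° ✓; |EZ| = 24.40 ✓; ∠(EZ, ZU) = 90.00° ✓; |ZU| = 20.60 ✓; ∠ZUT = 122.7° ✓; |UT| = 32.90 ✗.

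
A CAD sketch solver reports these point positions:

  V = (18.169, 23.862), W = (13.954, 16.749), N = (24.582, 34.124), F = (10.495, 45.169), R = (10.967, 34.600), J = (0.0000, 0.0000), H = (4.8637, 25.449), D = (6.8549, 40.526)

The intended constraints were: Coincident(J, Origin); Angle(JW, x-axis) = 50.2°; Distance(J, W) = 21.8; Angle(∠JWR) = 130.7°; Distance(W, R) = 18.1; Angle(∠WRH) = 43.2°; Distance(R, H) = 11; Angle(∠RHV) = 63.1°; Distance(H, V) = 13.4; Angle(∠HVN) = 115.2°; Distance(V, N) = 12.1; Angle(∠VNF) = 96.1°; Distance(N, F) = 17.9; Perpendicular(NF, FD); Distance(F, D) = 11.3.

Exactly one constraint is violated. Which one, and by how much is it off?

Distance(F, D) = 11.3 — off by 5.40.

J = (0.00, 0.00) ✓; JW at 50.20° ✓; |JW| = 21.80 ✓; ∠JWR = 130.7° ✓; |WR| = 18.10 ✓; ∠WRH = 43.20° ✓; |RH| = 11.00 ✓; ∠RHV = 63.10° ✓; |HV| = 13.40 ✓; ∠HVN = 115.2° ✓; |VN| = 12.10 ✓; ∠VNF = 96.10° ✓; |NF| = 17.90 ✓; ∠(NF, FD) = 90.00° ✓; |FD| = 5.900 ✗.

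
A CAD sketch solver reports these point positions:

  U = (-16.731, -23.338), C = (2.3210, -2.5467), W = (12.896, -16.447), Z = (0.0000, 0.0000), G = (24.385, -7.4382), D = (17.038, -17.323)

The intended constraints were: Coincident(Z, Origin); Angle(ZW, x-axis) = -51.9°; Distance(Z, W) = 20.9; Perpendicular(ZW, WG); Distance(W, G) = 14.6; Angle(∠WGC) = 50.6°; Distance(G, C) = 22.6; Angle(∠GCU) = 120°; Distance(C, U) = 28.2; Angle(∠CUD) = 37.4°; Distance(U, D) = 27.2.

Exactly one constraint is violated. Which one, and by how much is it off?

Distance(U, D) = 27.2 — off by 7.10.

Z = (0.00, 0.00) ✓; ZW at -51.90° ✓; |ZW| = 20.90 ✓; ∠(ZW, WG) = 90.00° ✓; |WG| = 14.60 ✓; ∠WGC = 50.60° ✓; |GC| = 22.60 ✓; ∠GCU = 120.0° ✓; |CU| = 28.20 ✓; ∠CUD = 37.40° ✓; |UD| = 34.30 ✗.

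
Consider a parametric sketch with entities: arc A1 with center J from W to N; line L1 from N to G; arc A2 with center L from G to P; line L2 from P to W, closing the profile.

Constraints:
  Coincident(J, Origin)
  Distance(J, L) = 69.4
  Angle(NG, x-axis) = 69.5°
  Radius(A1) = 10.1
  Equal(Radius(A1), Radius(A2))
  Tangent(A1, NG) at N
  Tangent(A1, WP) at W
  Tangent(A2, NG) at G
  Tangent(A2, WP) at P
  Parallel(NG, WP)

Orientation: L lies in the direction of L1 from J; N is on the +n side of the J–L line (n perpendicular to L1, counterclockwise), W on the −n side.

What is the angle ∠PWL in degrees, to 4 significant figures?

8.280°

The slot axis is L1's direction at 69.5°, so u = (cos 69.5°, sin 69.5°) = (0.3502, 0.9367) and n = (−sin 69.5°, cos 69.5°) = (-0.9367, 0.3502). J is at the origin and L lies 69.4 along u from J, so L = 69.4·u = (24.30, 65.01). Tangency of A1 to both parallel lines with radius 10.1 puts N and W at J ± 10.1·n: N = (-9.460, 3.537), W = (9.460, -3.537). Equal radii place G and P the same way about L: G = L + 10.1·n = (14.84, 68.54), P = L − 10.1·n = (33.76, 61.47). Then cos ∠PWL = WP·WL / (|WP||WL|), giving 8.280°.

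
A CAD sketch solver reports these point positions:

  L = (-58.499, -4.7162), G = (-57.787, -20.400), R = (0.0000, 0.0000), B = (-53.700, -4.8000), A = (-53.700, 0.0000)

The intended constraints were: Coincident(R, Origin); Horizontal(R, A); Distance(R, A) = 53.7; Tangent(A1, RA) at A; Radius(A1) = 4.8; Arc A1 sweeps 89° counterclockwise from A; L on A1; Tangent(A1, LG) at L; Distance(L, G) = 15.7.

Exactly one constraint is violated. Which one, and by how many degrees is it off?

Tangent(A1, LG) at L — off by 3.60°.

R = (0.00, 0.00) ✓; R.y = 0.00, A.y = 0.00 ✓; |RA| = 53.70 ✓; ∠(BA, AR) = 90.00° ✓; |BA| = 4.800 ✓; bearing(B→L) − bearing(B→A) = 89.00° ✓; |BL| = 4.800 ✓; ∠(BL, LG) = 86.40° ✗; |LG| = 15.70 ✓.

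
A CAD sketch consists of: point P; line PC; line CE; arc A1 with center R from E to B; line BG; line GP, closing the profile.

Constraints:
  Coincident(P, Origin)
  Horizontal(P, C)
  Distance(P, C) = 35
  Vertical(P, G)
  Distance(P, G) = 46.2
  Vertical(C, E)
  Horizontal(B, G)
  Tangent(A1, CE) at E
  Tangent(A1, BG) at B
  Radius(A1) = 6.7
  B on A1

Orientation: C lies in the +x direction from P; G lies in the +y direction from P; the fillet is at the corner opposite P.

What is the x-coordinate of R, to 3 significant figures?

28.3

P and G share the same x with |PG| = 46.2 and G on the +y side, so G = (0.00, 46.2). The virtual corner opposite P is at (35.0, 46.2). A1 meets CE tangentially, so RE is at right angles to CE and since A1 is tangent to BG there, RB ⟂ BG, with radius 6.7, so the center R sits 6.7 in from both sides at R = (28.3, 39.5). So R.x = 28.3.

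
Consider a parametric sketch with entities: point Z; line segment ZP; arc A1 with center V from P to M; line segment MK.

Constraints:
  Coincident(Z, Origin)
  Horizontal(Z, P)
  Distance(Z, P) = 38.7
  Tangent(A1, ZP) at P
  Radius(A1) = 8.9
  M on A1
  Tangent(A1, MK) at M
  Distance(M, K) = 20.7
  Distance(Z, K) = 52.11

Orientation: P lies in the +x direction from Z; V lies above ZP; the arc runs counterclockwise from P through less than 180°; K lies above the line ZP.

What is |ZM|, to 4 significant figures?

48.60

Checks: |VM| = 8.900 ✓; ∠(VM, MK) = 90.00° ✓; |MK| = 20.70 ✓; |ZK| = 52.11 ✓.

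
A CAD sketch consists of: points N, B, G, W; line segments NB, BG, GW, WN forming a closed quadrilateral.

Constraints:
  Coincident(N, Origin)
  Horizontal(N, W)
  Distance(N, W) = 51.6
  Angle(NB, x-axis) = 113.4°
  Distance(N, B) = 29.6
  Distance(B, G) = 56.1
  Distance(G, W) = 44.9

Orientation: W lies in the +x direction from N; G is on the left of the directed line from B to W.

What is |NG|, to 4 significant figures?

60.57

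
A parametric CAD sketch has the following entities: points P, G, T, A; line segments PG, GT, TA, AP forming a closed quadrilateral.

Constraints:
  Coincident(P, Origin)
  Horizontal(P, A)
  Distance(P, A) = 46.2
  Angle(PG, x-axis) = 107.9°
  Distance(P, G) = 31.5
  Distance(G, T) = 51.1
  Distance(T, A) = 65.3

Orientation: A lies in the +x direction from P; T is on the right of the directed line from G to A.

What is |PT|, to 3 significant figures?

26.0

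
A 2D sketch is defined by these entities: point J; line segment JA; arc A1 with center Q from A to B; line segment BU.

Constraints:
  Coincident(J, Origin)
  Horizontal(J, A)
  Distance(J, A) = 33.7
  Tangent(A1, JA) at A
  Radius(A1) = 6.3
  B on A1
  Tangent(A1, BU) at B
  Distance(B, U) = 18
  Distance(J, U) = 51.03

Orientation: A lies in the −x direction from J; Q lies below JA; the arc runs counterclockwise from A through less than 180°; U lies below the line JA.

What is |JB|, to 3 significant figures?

39.6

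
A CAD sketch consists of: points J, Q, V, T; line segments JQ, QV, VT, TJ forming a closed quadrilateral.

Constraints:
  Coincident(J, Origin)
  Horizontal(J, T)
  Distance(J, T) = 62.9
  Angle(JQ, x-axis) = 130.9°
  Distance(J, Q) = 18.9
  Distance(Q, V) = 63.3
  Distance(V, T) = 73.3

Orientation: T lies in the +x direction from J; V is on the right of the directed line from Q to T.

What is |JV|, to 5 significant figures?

46.667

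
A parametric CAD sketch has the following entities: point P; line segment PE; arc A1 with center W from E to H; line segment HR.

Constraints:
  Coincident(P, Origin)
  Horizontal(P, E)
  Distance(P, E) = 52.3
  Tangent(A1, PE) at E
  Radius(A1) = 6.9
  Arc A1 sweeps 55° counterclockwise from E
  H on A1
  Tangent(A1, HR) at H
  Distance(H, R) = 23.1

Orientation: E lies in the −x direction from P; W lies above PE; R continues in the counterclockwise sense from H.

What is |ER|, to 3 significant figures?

28.9

P is at the origin; PE is horizontal with |PE| = 52.3 and E on the −x side, so E = (-52.3, 0.00). A1 meets PE tangentially, so WE is at right angles to PE, so W = E + (0, 6.9) = (-52.3, 6.90). On A1, E sits at bearing -90° from W; a 55° counterclockwise sweep puts H at bearing -35°, so H = W + 6.9·(cos -35°, sin -35°) = (-46.6, 2.94). The tangent condition forces WH to be normal to HR, so HR runs along (−sin -35°, cos -35°); with |HR| = 23.1, R = (-33.4, 21.9). Then |ER| = |R − E| = 28.9.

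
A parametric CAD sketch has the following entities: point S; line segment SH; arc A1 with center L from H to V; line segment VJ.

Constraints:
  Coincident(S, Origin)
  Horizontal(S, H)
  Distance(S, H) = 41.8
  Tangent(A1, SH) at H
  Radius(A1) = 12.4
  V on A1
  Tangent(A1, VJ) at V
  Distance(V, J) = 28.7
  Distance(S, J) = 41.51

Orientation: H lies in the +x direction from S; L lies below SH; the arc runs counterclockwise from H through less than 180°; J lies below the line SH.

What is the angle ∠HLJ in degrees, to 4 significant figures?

138.4°

Checks: |LV| = 12.40 ✓; ∠(LV, VJ) = 90.00° ✓; |VJ| = 28.70 ✓; |SJ| = 41.51 ✓.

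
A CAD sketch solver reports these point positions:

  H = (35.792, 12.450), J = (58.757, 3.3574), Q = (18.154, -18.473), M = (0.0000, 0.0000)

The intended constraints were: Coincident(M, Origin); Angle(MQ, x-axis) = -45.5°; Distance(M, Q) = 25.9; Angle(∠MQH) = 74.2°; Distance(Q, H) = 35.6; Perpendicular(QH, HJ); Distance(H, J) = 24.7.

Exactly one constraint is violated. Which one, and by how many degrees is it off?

Perpendicular(QH, HJ) — off by 8.10°.

M = (0.00, 0.00) ✓; MQ at -45.50° ✓; |MQ| = 25.90 ✓; ∠MQH = 74.20° ✓; |QH| = 35.60 ✓; ∠(QH, HJ) = 81.90° ✗; |HJ| = 24.70 ✓.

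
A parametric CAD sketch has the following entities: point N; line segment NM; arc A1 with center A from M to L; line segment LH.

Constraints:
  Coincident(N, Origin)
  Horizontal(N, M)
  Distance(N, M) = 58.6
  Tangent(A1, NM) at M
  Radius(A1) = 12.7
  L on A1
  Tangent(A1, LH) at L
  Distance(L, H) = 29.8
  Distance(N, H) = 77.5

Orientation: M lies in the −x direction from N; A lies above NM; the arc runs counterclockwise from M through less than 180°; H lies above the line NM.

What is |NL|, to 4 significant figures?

51.51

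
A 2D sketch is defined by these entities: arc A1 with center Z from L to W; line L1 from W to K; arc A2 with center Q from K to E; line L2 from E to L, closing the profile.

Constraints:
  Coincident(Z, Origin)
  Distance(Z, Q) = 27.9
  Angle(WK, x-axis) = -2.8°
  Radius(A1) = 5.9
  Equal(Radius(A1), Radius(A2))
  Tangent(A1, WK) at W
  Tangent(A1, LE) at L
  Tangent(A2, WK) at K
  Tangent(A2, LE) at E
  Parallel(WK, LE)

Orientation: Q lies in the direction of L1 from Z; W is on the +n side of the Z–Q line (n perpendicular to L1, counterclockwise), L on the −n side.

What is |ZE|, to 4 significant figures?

28.52

The slot axis is L1's direction at -2.8°, so u = (cos -2.8°, sin -2.8°) = (0.9988, -0.04885) and n = (−sin -2.8°, cos -2.8°) = (0.04885, 0.9988). Z is at the origin and Q lies 27.9 along u from Z, so Q = 27.9·u = (27.87, -1.363). Tangency of A1 to both parallel lines with radius 5.9 puts W and L at Z ± 5.9·n: W = (0.2882, 5.893), L = (-0.2882, -5.893). Equal radii place K and E the same way about Q: K = Q + 5.9·n = (28.15, 4.530), E = Q − 5.9·n = (27.58, -7.256). Then |ZE| = |E − Z| = 28.52.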